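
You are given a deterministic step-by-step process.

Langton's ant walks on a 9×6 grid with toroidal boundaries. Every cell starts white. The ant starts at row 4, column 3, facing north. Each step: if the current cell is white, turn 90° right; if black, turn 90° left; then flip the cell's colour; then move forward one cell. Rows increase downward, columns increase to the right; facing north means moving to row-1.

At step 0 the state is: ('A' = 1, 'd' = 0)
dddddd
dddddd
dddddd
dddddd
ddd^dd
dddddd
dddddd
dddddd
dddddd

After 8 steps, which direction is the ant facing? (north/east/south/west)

south

t=0: dddddd
dddddd
dddddd
dddddd
ddd^dd
dddddd
dddddd
dddddd
dddddd
t=1: dddddd
dddddd
dddddd
dddddd
dddA>d
dddddd
dddddd
dddddd
dddddd
t=2: dddddd
dddddd
dddddd
dddddd
dddAAd
ddddvd
dddddd
dddddd
dddddd
t=3: dddddd
dddddd
dddddd
dddddd
dddAAd
ddd<Ad
dddddd
dddddd
dddddd
t=4: dddddd
dddddd
dddddd
dddddd
ddd^Ad
dddAAd
dddddd
dddddd
dddddd
t=5: dddddd
dddddd
dddddd
dddddd
dd<dAd
dddAAd
dddddd
dddddd
dddddd
t=6: dddddd
dddddd
dddddd
dd^ddd
ddAdAd
dddAAd
dddddd
dddddd
dddddd
t=7: dddddd
dddddd
dddddd
ddA>dd
ddAdAd
dddAAd
dddddd
dddddd
dddddd
t=8: dddddd
dddddd
dddddd
ddAAdd
ddAvAd
dddAAd
dddddd
dddddd
dddddd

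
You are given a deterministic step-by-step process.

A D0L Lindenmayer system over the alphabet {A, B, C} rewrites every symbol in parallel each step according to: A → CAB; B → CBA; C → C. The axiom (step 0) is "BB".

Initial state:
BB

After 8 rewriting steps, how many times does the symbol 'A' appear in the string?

k=0  BB
k=1  CBACBA
k=2  CCBACABCCBACAB
k=3  CCCBACABCCABCBACCCBACABCCABCBA
k=4  CCCCBACABCCABCBACCCABCBACCBACABCCCCBACABCCABCBACCCABCBACCBACAB
k=5  CCCCCBACABCCABCBACCCABCBACCBACABCCCCABCBACCBACABCCCBACABCC…BACABCCABCBACCCABCBACCBACABCCCCABCBACCBACABCCCBACABCCABCBA  (len 126)
k=6  CCCCCCBACABCCABCBACCCABCBACCBACABCCCCABCBACCBACABCCCBACABC…ABCBACCBACABCCCBACABCCABCBACCCCBACABCCABCBACCCABCBACCBACAB  (len 254)
k=7  CCCCCCCBACABCCABCBACCCABCBACCBACABCCCCABCBACCBACABCCCBACAB…BACABCCABCBACCCABCBACCBACABCCCCABCBACCBACABCCCBACABCCABCBA  (len 510)
k=8  CCCCCCCCBACABCCABCBACCCABCBACCBACABCCCCABCBACCBACABCCCBACA…ABCBACCBACABCCCBACABCCABCBACCCCBACABCCABCBACCCABCBACCBACAB  (len 1022)

256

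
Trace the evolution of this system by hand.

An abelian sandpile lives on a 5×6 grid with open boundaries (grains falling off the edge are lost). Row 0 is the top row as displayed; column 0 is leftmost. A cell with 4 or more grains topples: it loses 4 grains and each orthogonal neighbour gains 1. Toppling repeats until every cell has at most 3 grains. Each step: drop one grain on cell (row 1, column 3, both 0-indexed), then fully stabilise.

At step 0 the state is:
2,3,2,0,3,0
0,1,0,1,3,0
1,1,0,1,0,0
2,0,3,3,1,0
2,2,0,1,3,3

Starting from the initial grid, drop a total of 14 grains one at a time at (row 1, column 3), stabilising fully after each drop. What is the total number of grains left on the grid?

0) 2,3,2,0,3,0
0,1,0,1,3,0
1,1,0,1,0,0
2,0,3,3,1,0
2,2,0,1,3,3
1) 2,3,2,0,3,0
0,1,0,2,3,0
1,1,0,1,0,0
2,0,3,3,1,0
2,2,0,1,3,3
2) 2,3,2,0,3,0
0,1,0,3,3,0
1,1,0,1,0,0
2,0,3,3,1,0
2,2,0,1,3,3
3) 2,3,2,2,0,1
0,1,1,1,1,1
1,1,0,2,1,0
2,0,3,3,1,0
2,2,0,1,3,3
4) 2,3,2,2,0,1
0,1,1,2,1,1
1,1,0,2,1,0
2,0,3,3,1,0
2,2,0,1,3,3
5) 2,3,2,2,0,1
0,1,1,3,1,1
1,1,0,2,1,0
2,0,3,3,1,0
2,2,0,1,3,3
6) 2,3,2,3,0,1
0,1,2,0,2,1
1,1,0,3,1,0
2,0,3,3,1,0
2,2,0,1,3,3
7) 2,3,2,3,0,1
0,1,2,1,2,1
1,1,0,3,1,0
2,0,3,3,1,0
2,2,0,1,3,3
8) 2,3,2,3,0,1
0,1,2,2,2,1
1,1,0,3,1,0
2,0,3,3,1,0
2,2,0,1,3,3
9) 2,3,2,3,0,1
0,1,2,3,2,1
1,1,0,3,1,0
2,0,3,3,1,0
2,2,0,1,3,3
10) 2,3,3,0,1,1
0,1,3,2,3,1
1,1,2,1,2,0
2,1,0,1,2,0
2,2,1,2,3,3
11) 2,3,3,0,1,1
0,1,3,3,3,1
1,1,2,1,2,0
2,1,0,1,2,0
2,2,1,2,3,3
12) 3,0,1,2,2,1
0,3,1,2,0,2
1,1,3,2,3,0
2,1,0,1,2,0
2,2,1,2,3,3
13) 3,0,1,2,2,1
0,3,1,3,0,2
1,1,3,2,3,0
2,1,0,1,2,0
2,2,1,2,3,3
14) 3,0,1,3,2,1
0,3,2,0,1,2
1,1,3,3,3,0
2,1,0,1,2,0
2,2,1,2,3,3

48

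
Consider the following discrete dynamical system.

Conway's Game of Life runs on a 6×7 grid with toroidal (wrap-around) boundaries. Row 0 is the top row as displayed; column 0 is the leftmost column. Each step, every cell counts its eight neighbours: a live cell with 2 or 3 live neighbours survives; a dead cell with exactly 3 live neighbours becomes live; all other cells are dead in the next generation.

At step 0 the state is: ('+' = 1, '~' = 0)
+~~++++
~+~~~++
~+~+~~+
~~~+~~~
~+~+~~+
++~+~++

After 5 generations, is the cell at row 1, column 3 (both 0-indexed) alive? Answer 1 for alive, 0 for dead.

step 0: +~~++++
~+~~~++
~+~+~~+
~~~+~~~
~+~+~~+
++~+~++
step 1: ~~~+~~~
~+~+~~~
~~~~+++
~~~++~~
~+~+~++
~+~+~~~
step 2: ~~~++~~
~~++~+~
~~+~~+~
+~++~~~
+~~+~+~
+~~+~~~
step 3: ~~~~~~~
~~+~~+~
~~~~~~+
~~++~~~
+~~+~~~
~~++~~+
step 4: ~~++~~~
~~~~~~~
~~++~~~
~~++~~~
~+~~+~~
~~++~~~
step 5: ~~++~~~
~~~~~~~
~~++~~~
~+~~+~~
~+~~+~~
~+~~+~~

0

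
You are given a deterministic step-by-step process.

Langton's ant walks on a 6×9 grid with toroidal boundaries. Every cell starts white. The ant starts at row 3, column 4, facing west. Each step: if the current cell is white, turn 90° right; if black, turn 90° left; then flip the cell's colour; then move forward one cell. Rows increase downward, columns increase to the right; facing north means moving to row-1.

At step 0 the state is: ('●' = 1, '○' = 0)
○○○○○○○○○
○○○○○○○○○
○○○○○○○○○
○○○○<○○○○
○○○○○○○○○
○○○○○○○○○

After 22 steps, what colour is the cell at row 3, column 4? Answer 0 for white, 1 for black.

0

[0] ○○○○○○○○○
○○○○○○○○○
○○○○○○○○○
○○○○<○○○○
○○○○○○○○○
○○○○○○○○○
[1] ○○○○○○○○○
○○○○○○○○○
○○○○^○○○○
○○○○●○○○○
○○○○○○○○○
○○○○○○○○○
[2] ○○○○○○○○○
○○○○○○○○○
○○○○●>○○○
○○○○●○○○○
○○○○○○○○○
○○○○○○○○○
[3] ○○○○○○○○○
○○○○○○○○○
○○○○●●○○○
○○○○●v○○○
○○○○○○○○○
○○○○○○○○○
[4] ○○○○○○○○○
○○○○○○○○○
○○○○●●○○○
○○○○<●○○○
○○○○○○○○○
○○○○○○○○○
[5] ○○○○○○○○○
○○○○○○○○○
○○○○●●○○○
○○○○○●○○○
○○○○v○○○○
○○○○○○○○○
[6] ○○○○○○○○○
○○○○○○○○○
○○○○●●○○○
○○○○○●○○○
○○○<●○○○○
○○○○○○○○○
[7] ○○○○○○○○○
○○○○○○○○○
○○○○●●○○○
○○○^○●○○○
○○○●●○○○○
○○○○○○○○○
[8] ○○○○○○○○○
○○○○○○○○○
○○○○●●○○○
○○○●>●○○○
○○○●●○○○○
○○○○○○○○○
[9] ○○○○○○○○○
○○○○○○○○○
○○○○●●○○○
○○○●●●○○○
○○○●v○○○○
○○○○○○○○○
[10] ○○○○○○○○○
○○○○○○○○○
○○○○●●○○○
○○○●●●○○○
○○○●○>○○○
○○○○○○○○○
[11] ○○○○○○○○○
○○○○○○○○○
○○○○●●○○○
○○○●●●○○○
○○○●○●○○○
○○○○○v○○○
[12] ○○○○○○○○○
○○○○○○○○○
○○○○●●○○○
○○○●●●○○○
○○○●○●○○○
○○○○<●○○○
[13] ○○○○○○○○○
○○○○○○○○○
○○○○●●○○○
○○○●●●○○○
○○○●^●○○○
○○○○●●○○○
[14] ○○○○○○○○○
○○○○○○○○○
○○○○●●○○○
○○○●●●○○○
○○○●●>○○○
○○○○●●○○○
[15] ○○○○○○○○○
○○○○○○○○○
○○○○●●○○○
○○○●●^○○○
○○○●●○○○○
○○○○●●○○○
[16] ○○○○○○○○○
○○○○○○○○○
○○○○●●○○○
○○○●<○○○○
○○○●●○○○○
○○○○●●○○○
[17] ○○○○○○○○○
○○○○○○○○○
○○○○●●○○○
○○○●○○○○○
○○○●v○○○○
○○○○●●○○○
[18] ○○○○○○○○○
○○○○○○○○○
○○○○●●○○○
○○○●○○○○○
○○○●○>○○○
○○○○●●○○○
[19] ○○○○○○○○○
○○○○○○○○○
○○○○●●○○○
○○○●○○○○○
○○○●○●○○○
○○○○●v○○○
[20] ○○○○○○○○○
○○○○○○○○○
○○○○●●○○○
○○○●○○○○○
○○○●○●○○○
○○○○●○>○○
[21] ○○○○○○v○○
○○○○○○○○○
○○○○●●○○○
○○○●○○○○○
○○○●○●○○○
○○○○●○●○○
[22] ○○○○○<●○○
○○○○○○○○○
○○○○●●○○○
○○○●○○○○○
○○○●○●○○○
○○○○●○●○○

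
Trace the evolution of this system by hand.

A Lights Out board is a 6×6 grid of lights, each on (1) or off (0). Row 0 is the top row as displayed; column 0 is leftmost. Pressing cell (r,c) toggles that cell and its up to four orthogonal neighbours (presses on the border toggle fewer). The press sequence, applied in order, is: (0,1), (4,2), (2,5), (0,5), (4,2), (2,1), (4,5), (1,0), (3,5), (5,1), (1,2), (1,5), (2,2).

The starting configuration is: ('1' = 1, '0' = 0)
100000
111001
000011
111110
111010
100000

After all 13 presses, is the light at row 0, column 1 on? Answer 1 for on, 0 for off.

1

t=0: 100000
111001
000011
111110
111010
100000
t=1: 011000
101001
000011
111110
111010
100000
t=2: 011000
101001
000011
110110
100110
101000
t=3: 011000
101000
000000
110111
100110
101000
t=4: 011011
101001
000000
110111
100110
101000
t=5: 011011
101001
000000
111111
111010
100000
t=6: 011011
111001
111000
101111
111010
100000
t=7: 011011
111001
111000
101110
111001
100001
t=8: 111011
001001
011000
101110
111001
100001
t=9: 111011
001001
011001
101101
111000
100001
t=10: 111011
001001
011001
101101
101000
011001
t=11: 110011
010101
010001
101101
101000
011001
t=12: 110010
010110
010000
101101
101000
011001
t=13: 110010
011110
001100
100101
101000
011001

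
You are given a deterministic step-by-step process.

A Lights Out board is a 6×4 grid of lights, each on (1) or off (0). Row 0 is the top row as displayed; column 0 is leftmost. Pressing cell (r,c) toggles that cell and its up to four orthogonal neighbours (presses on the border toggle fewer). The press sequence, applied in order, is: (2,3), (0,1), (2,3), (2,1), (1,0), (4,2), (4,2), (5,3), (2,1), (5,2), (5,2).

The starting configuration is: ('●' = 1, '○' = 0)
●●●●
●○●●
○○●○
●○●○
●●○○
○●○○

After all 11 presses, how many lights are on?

14

[0] ●●●●
●○●●
○○●○
●○●○
●●○○
○●○○
[1] ●●●●
●○●○
○○○●
●○●●
●●○○
○●○○
[2] ○○○●
●●●○
○○○●
●○●●
●●○○
○●○○
[3] ○○○●
●●●●
○○●○
●○●○
●●○○
○●○○
[4] ○○○●
●○●●
●●○○
●●●○
●●○○
○●○○
[5] ●○○●
○●●●
○●○○
●●●○
●●○○
○●○○
[6] ●○○●
○●●●
○●○○
●●○○
●○●●
○●●○
[7] ●○○●
○●●●
○●○○
●●●○
●●○○
○●○○
[8] ●○○●
○●●●
○●○○
●●●○
●●○●
○●●●
[9] ●○○●
○○●●
●○●○
●○●○
●●○●
○●●●
[10] ●○○●
○○●●
●○●○
●○●○
●●●●
○○○○
[11] ●○○●
○○●●
●○●○
●○●○
●●○●
○●●●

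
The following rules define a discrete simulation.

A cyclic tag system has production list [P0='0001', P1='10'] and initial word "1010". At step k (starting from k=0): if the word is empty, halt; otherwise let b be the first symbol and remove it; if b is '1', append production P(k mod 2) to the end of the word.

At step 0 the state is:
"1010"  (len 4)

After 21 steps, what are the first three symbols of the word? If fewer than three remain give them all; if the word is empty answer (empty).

001

t=0: "1010"  (len 4)
t=1: "0100001"  (len 7)
t=2: "100001"  (len 6)
t=3: "000010001"  (len 9)
t=4: "00010001"  (len 8)
t=5: "0010001"  (len 7)
t=6: "010001"  (len 6)
t=7: "10001"  (len 5)
t=8: "000110"  (len 6)
t=9: "00110"  (len 5)
t=10: "0110"  (len 4)
t=11: "110"  (len 3)
t=12: "1010"  (len 4)
t=13: "0100001"  (len 7)
t=14: "100001"  (len 6)
t=15: "000010001"  (len 9)
t=16: "00010001"  (len 8)
t=17: "0010001"  (len 7)
t=18: "010001"  (len 6)
t=19: "10001"  (len 5)
t=20: "000110"  (len 6)
t=21: "00110"  (len 5)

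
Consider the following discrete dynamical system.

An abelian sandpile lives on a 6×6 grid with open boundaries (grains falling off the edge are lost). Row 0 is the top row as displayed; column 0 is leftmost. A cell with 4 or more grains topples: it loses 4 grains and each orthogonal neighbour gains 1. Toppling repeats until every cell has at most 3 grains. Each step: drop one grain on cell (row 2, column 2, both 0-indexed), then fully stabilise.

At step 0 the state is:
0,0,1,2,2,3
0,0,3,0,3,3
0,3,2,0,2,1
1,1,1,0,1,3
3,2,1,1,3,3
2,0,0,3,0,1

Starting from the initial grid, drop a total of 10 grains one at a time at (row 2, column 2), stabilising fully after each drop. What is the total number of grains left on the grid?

[0] 0,0,1,2,2,3
0,0,3,0,3,3
0,3,2,0,2,1
1,1,1,0,1,3
3,2,1,1,3,3
2,0,0,3,0,1
[1] 0,0,1,2,2,3
0,0,3,0,3,3
0,3,3,0,2,1
1,1,1,0,1,3
3,2,1,1,3,3
2,0,0,3,0,1
[2] 0,0,2,2,2,3
0,2,0,1,3,3
1,0,2,1,2,1
1,2,2,0,1,3
3,2,1,1,3,3
2,0,0,3,0,1
[3] 0,0,2,2,2,3
0,2,0,1,3,3
1,0,3,1,2,1
1,2,2,0,1,3
3,2,1,1,3,3
2,0,0,3,0,1
[4] 0,0,2,2,2,3
0,2,1,1,3,3
1,1,0,2,2,1
1,2,3,0,1,3
3,2,1,1,3,3
2,0,0,3,0,1
[5] 0,0,2,2,2,3
0,2,1,1,3,3
1,1,1,2,2,1
1,2,3,0,1,3
3,2,1,1,3,3
2,0,0,3,0,1
[6] 0,0,2,2,2,3
0,2,1,1,3,3
1,1,2,2,2,1
1,2,3,0,1,3
3,2,1,1,3,3
2,0,0,3,0,1
[7] 0,0,2,2,2,3
0,2,1,1,3,3
1,1,3,2,2,1
1,2,3,0,1,3
3,2,1,1,3,3
2,0,0,3,0,1
[8] 0,0,2,2,2,3
0,2,2,1,3,3
1,2,1,3,2,1
1,3,0,1,1,3
3,2,2,1,3,3
2,0,0,3,0,1
[9] 0,0,2,2,2,3
0,2,2,1,3,3
1,2,2,3,2,1
1,3,0,1,1,3
3,2,2,1,3,3
2,0,0,3,0,1
[10] 0,0,2,2,2,3
0,2,2,1,3,3
1,2,3,3,2,1
1,3,0,1,1,3
3,2,2,1,3,3
2,0,0,3,0,1

61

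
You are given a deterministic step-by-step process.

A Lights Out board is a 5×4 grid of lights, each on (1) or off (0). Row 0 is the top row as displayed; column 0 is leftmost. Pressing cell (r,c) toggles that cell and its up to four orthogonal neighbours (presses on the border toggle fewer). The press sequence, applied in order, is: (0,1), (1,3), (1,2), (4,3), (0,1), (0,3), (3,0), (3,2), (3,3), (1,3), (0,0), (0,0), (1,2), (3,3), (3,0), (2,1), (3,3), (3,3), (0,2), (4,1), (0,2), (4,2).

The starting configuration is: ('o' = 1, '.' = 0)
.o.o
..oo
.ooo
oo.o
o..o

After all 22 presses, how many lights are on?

10

0) .o.o
..oo
.ooo
oo.o
o..o
1) o.oo
.ooo
.ooo
oo.o
o..o
2) o.o.
.o..
.oo.
oo.o
o..o
3) o...
..oo
.o..
oo.o
o..o
4) o...
..oo
.o..
oo..
o.o.
5) .oo.
.ooo
.o..
oo..
o.o.
6) .o.o
.oo.
.o..
oo..
o.o.
7) .o.o
.oo.
oo..
....
..o.
8) .o.o
.oo.
ooo.
.ooo
....
9) .o.o
.oo.
oooo
.o..
...o
10) .o..
.o.o
ooo.
.o..
...o
11) o...
oo.o
ooo.
.o..
...o
12) .o..
.o.o
ooo.
.o..
...o
13) .oo.
..o.
oo..
.o..
...o
14) .oo.
..o.
oo.o
.ooo
....
15) .oo.
..o.
.o.o
o.oo
o...
16) .oo.
.oo.
o.oo
oooo
o...
17) .oo.
.oo.
o.o.
oo..
o..o
18) .oo.
.oo.
o.oo
oooo
o...
19) ...o
.o..
o.oo
oooo
o...
20) ...o
.o..
o.oo
o.oo
.oo.
21) .oo.
.oo.
o.oo
o.oo
.oo.
22) .oo.
.oo.
o.oo
o..o
...o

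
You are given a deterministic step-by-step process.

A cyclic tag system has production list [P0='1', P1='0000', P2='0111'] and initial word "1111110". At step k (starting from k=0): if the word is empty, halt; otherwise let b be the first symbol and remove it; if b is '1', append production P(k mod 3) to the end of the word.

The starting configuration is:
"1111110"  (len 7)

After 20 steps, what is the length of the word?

t=0: "1111110"  (len 7)
t=1: "1111101"  (len 7)
t=2: "1111010000"  (len 10)
t=3: "1110100000111"  (len 13)
t=4: "1101000001111"  (len 13)
t=5: "1010000011110000"  (len 16)
t=6: "0100000111100000111"  (len 19)
t=7: "100000111100000111"  (len 18)
t=8: "000001111000001110000"  (len 21)
t=9: "00001111000001110000"  (len 20)
t=10: "0001111000001110000"  (len 19)
t=11: "001111000001110000"  (len 18)
t=12: "01111000001110000"  (len 17)
t=13: "1111000001110000"  (len 16)
t=14: "1110000011100000000"  (len 19)
t=15: "1100000111000000000111"  (len 22)
t=16: "1000001110000000001111"  (len 22)
t=17: "0000011100000000011110000"  (len 25)
t=18: "000011100000000011110000"  (len 24)
t=19: "00011100000000011110000"  (len 23)
t=20: "0011100000000011110000"  (len 22)

22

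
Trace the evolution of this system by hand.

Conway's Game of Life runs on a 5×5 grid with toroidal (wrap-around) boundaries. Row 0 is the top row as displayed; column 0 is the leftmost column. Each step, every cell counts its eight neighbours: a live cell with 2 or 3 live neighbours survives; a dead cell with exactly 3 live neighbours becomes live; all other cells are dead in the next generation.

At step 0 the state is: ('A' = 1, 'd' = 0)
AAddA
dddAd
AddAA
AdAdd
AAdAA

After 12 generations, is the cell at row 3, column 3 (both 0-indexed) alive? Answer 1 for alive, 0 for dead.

t=0: AAddA
dddAd
AddAA
AdAdd
AAdAA
t=1: dAddd
dAAAd
AAAAd
ddAdd
dddAd
t=2: dAdAd
dddAA
AdddA
ddddA
ddAdd
t=3: dddAA
ddAAd
Adddd
AddAA
ddAAd
t=4: ddddA
ddAAd
AAAdd
AAAAd
AdAdd
t=5: dAAdA
AdAAA
Adddd
dddAd
AdAdd
t=6: ddddd
ddAdd
AAAdd
dAddA
AdAdA
t=7: dAdAd
ddAdd
AdAAd
ddddA
AAdAA
t=8: dAdAd
ddddA
dAAAA
ddddd
dAdAd
t=9: AddAA
dAddA
AdAAA
AAddA
ddddd
t=10: AddAA
dAddd
ddAdd
dAAdd
dAdAd
t=11: AAdAA
AAAAA
ddAdd
dAdAd
dAdAd
t=12: ddddd
ddddd
ddddd
dAdAd
dAdAd

1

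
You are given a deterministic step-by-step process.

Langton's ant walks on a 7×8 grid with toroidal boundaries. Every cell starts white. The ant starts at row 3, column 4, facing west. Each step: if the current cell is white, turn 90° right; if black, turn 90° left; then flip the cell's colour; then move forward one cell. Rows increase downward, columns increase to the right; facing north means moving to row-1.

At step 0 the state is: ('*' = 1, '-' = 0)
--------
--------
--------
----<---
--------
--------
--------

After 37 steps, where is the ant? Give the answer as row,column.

[0] --------
--------
--------
----<---
--------
--------
--------
[1] --------
--------
----^---
----*---
--------
--------
--------
[2] --------
--------
----*>--
----*---
--------
--------
--------
[3] --------
--------
----**--
----*v--
--------
--------
--------
[4] --------
--------
----**--
----<*--
--------
--------
--------
[5] --------
--------
----**--
-----*--
----v---
--------
--------
[6] --------
--------
----**--
-----*--
---<*---
--------
--------
[7] --------
--------
----**--
---^-*--
---**---
--------
--------
[8] --------
--------
----**--
---*>*--
---**---
--------
--------
[9] --------
--------
----**--
---***--
---*v---
--------
--------
[10] --------
--------
----**--
---***--
---*->--
--------
--------
[11] --------
--------
----**--
---***--
---*-*--
-----v--
--------
[12] --------
--------
----**--
---***--
---*-*--
----<*--
--------
[13] --------
--------
----**--
---***--
---*^*--
----**--
--------
[14] --------
--------
----**--
---***--
---**>--
----**--
--------
[15] --------
--------
----**--
---**^--
---**---
----**--
--------
[16] --------
--------
----**--
---*<---
---**---
----**--
--------
[17] --------
--------
----**--
---*----
---*v---
----**--
--------
[18] --------
--------
----**--
---*----
---*->--
----**--
--------
[19] --------
--------
----**--
---*----
---*-*--
----*v--
--------
[20] --------
--------
----**--
---*----
---*-*--
----*->-
--------
[21] --------
--------
----**--
---*----
---*-*--
----*-*-
------v-
[22] --------
--------
----**--
---*----
---*-*--
----*-*-
-----<*-
[23] --------
--------
----**--
---*----
---*-*--
----*^*-
-----**-
[24] --------
--------
----**--
---*----
---*-*--
----**>-
-----**-
[25] --------
--------
----**--
---*----
---*-*^-
----**--
-----**-
[26] --------
--------
----**--
---*----
---*-**>
----**--
-----**-
[27] --------
--------
----**--
---*----
---*-***
----**-v
-----**-
[28] --------
--------
----**--
---*----
---*-***
----**<*
-----**-
[29] --------
--------
----**--
---*----
---*-*^*
----****
-----**-
[30] --------
--------
----**--
---*----
---*-<-*
----****
-----**-
[31] --------
--------
----**--
---*----
---*---*
----*v**
-----**-
[32] --------
--------
----**--
---*----
---*---*
----*->*
-----**-
[33] --------
--------
----**--
---*----
---*--^*
----*--*
-----**-
[34] --------
--------
----**--
---*----
---*--*>
----*--*
-----**-
[35] --------
--------
----**--
---*---^
---*--*-
----*--*
-----**-
[36] --------
--------
----**--
>--*---*
---*--*-
----*--*
-----**-
[37] --------
--------
----**--
*--*---*
v--*--*-
----*--*
-----**-

4,0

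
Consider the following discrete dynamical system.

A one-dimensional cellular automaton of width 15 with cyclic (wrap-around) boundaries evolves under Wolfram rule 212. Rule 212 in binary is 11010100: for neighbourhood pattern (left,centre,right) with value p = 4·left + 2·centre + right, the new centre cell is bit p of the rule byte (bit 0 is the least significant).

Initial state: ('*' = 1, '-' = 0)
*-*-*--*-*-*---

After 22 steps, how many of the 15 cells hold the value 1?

7

gen 0: *-*-*--*-*-*---
gen 1: *-*-**-*-*-**--
gen 2: *-*--*-*-*--**-
gen 3: *-**-*-*-**--*-
gen 4: *--*-*-*--**-*-
gen 5: **-*-*-**--*-*-
gen 6: -*-*-*--**-*-*-
gen 7: -*-*-**--*-*-**
gen 8: -*-*--**-*-*--*
gen 9: -*-**--*-*-**-*
gen 10: -*--**-*-*--*-*
gen 11: -**--*-*-**-*-*
gen 12: --**-*-*--*-*-*
gen 13: *--*-*-**-*-*-*
gen 14: **-*-*--*-*-*--
gen 15: -*-*-**-*-*-**-
gen 16: -*-*--*-*-*--**
gen 17: -*-**-*-*-**--*
gen 18: -*--*-*-*--**-*
gen 19: -**-*-*-**--*-*
gen 20: --*-*-*--**-*-*
gen 21: *-*-*-**--*-*-*
gen 22: *-*-*--**-*-*--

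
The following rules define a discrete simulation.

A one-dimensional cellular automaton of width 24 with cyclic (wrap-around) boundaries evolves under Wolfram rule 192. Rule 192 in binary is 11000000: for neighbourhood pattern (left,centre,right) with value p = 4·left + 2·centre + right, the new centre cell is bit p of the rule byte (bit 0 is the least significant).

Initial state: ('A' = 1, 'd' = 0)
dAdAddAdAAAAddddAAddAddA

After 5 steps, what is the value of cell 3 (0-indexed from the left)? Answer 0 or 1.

0

t=0: dAdAddAdAAAAddddAAddAddA
t=1: dddddddddAAAdddddAdddddd
t=2: ddddddddddAAdddddddddddd
t=3: dddddddddddAdddddddddddd
t=4: dddddddddddddddddddddddd
t=5: dddddddddddddddddddddddd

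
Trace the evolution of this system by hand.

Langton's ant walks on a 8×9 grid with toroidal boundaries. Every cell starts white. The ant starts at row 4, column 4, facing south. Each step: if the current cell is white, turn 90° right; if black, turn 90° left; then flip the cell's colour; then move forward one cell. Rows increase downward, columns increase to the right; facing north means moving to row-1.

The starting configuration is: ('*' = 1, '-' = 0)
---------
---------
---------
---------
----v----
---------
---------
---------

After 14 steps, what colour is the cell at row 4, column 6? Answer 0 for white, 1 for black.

1

gen 0: ---------
---------
---------
---------
----v----
---------
---------
---------
gen 1: ---------
---------
---------
---------
---<*----
---------
---------
---------
gen 2: ---------
---------
---------
---^-----
---**----
---------
---------
---------
gen 3: ---------
---------
---------
---*>----
---**----
---------
---------
---------
gen 4: ---------
---------
---------
---**----
---*v----
---------
---------
---------
gen 5: ---------
---------
---------
---**----
---*->---
---------
---------
---------
gen 6: ---------
---------
---------
---**----
---*-*---
-----v---
---------
---------
gen 7: ---------
---------
---------
---**----
---*-*---
----<*---
---------
---------
gen 8: ---------
---------
---------
---**----
---*^*---
----**---
---------
---------
gen 9: ---------
---------
---------
---**----
---**>---
----**---
---------
---------
gen 10: ---------
---------
---------
---**^---
---**----
----**---
---------
---------
gen 11: ---------
---------
---------
---***>--
---**----
----**---
---------
---------
gen 12: ---------
---------
---------
---****--
---**-v--
----**---
---------
---------
gen 13: ---------
---------
---------
---****--
---**<*--
----**---
---------
---------
gen 14: ---------
---------
---------
---**^*--
---****--
----**---
---------
---------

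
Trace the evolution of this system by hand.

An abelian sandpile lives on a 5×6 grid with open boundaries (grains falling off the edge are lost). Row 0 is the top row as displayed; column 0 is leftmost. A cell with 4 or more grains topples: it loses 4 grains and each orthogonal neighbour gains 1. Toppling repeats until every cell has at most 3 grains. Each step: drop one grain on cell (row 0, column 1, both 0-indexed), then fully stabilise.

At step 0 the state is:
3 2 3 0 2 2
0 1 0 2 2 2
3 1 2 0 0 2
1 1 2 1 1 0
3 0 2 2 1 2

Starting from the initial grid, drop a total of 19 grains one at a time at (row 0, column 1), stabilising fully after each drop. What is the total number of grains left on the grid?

t=0: 3 2 3 0 2 2
0 1 0 2 2 2
3 1 2 0 0 2
1 1 2 1 1 0
3 0 2 2 1 2
t=1: 3 3 3 0 2 2
0 1 0 2 2 2
3 1 2 0 0 2
1 1 2 1 1 0
3 0 2 2 1 2
t=2: 0 2 0 1 2 2
1 2 1 2 2 2
3 1 2 0 0 2
1 1 2 1 1 0
3 0 2 2 1 2
t=3: 0 3 0 1 2 2
1 2 1 2 2 2
3 1 2 0 0 2
1 1 2 1 1 0
3 0 2 2 1 2
t=4: 1 0 1 1 2 2
1 3 1 2 2 2
3 1 2 0 0 2
1 1 2 1 1 0
3 0 2 2 1 2
t=5: 1 1 1 1 2 2
1 3 1 2 2 2
3 1 2 0 0 2
1 1 2 1 1 0
3 0 2 2 1 2
t=6: 1 2 1 1 2 2
1 3 1 2 2 2
3 1 2 0 0 2
1 1 2 1 1 0
3 0 2 2 1 2
t=7: 1 3 1 1 2 2
1 3 1 2 2 2
3 1 2 0 0 2
1 1 2 1 1 0
3 0 2 2 1 2
t=8: 2 1 2 1 2 2
2 0 2 2 2 2
3 2 2 0 0 2
1 1 2 1 1 0
3 0 2 2 1 2
t=9: 2 2 2 1 2 2
2 0 2 2 2 2
3 2 2 0 0 2
1 1 2 1 1 0
3 0 2 2 1 2
t=10: 2 3 2 1 2 2
2 0 2 2 2 2
3 2 2 0 0 2
1 1 2 1 1 0
3 0 2 2 1 2
t=11: 3 0 3 1 2 2
2 1 2 2 2 2
3 2 2 0 0 2
1 1 2 1 1 0
3 0 2 2 1 2
t=12: 3 1 3 1 2 2
2 1 2 2 2 2
3 2 2 0 0 2
1 1 2 1 1 0
3 0 2 2 1 2
t=13: 3 2 3 1 2 2
2 1 2 2 2 2
3 2 2 0 0 2
1 1 2 1 1 0
3 0 2 2 1 2
t=14: 3 3 3 1 2 2
2 1 2 2 2 2
3 2 2 0 0 2
1 1 2 1 1 0
3 0 2 2 1 2
t=15: 0 2 0 2 2 2
3 2 3 2 2 2
3 2 2 0 0 2
1 1 2 1 1 0
3 0 2 2 1 2
t=16: 0 3 0 2 2 2
3 2 3 2 2 2
3 2 2 0 0 2
1 1 2 1 1 0
3 0 2 2 1 2
t=17: 1 0 1 2 2 2
3 3 3 2 2 2
3 2 2 0 0 2
1 1 2 1 1 0
3 0 2 2 1 2
t=18: 1 1 1 2 2 2
3 3 3 2 2 2
3 2 2 0 0 2
1 1 2 1 1 0
3 0 2 2 1 2
t=19: 1 2 1 2 2 2
3 3 3 2 2 2
3 2 2 0 0 2
1 1 2 1 1 0
3 0 2 2 1 2

50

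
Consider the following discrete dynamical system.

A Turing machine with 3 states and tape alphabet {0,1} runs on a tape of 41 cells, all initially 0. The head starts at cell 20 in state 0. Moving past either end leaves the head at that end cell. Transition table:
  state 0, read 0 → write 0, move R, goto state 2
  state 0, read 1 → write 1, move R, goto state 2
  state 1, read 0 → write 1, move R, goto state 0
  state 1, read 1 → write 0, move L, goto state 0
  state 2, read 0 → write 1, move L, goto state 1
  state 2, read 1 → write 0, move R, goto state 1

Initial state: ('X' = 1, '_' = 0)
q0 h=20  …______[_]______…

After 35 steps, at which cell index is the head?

21

k=0  q0 h=20  …______[_]______…
k=1  q2 h=21  …______[_]______…
k=2  q1 h=20  …______[_]X_____…
k=3  q0 h=21  …_____X[X]______…
k=4  q2 h=22  …____XX[_]______…
k=5  q1 h=21  …_____X[X]X_____…
k=6  q0 h=20  …______[X]_X____…
k=7  q2 h=21  …_____X[_]X_____…
k=8  q1 h=20  …______[X]XX____…
k=9  q0 h=19  …______[_]_XX___…
k=10  q2 h=20  …______[_]XX____…
k=11  q1 h=19  …______[_]XXX___…
k=12  q0 h=20  …_____X[X]XX____…
k=13  q2 h=21  …____XX[X]X_____…
k=14  q1 h=22  …___XX_[X]______…
k=15  q0 h=21  …____XX[_]______…
k=16  q2 h=22  …___XX_[_]______…
k=17  q1 h=21  …____XX[_]X_____…
k=18  q0 h=22  …___XXX[X]______…
k=19  q2 h=23  …__XXXX[_]______…
k=20  q1 h=22  …___XXX[X]X_____…
k=21  q0 h=21  …____XX[X]_X____…
k=22  q2 h=22  …___XXX[_]X_____…
k=23  q1 h=21  …____XX[X]XX____…
k=24  q0 h=20  …_____X[X]_XX___…
k=25  q2 h=21  …____XX[_]XX____…
k=26  q1 h=20  …_____X[X]XXX___…
k=27  q0 h=19  …______[X]_XXX__…
k=28  q2 h=20  …_____X[_]XXX___…
k=29  q1 h=19  …______[X]XXXX__…
k=30  q0 h=18  …______[_]_XXXX_…
k=31  q2 h=19  …______[_]XXXX__…
k=32  q1 h=18  …______[_]XXXXX_…
k=33  q0 h=19  …_____X[X]XXXX__…
k=34  q2 h=20  …____XX[X]XXX___…
k=35  q1 h=21  …___XX_[X]XX____…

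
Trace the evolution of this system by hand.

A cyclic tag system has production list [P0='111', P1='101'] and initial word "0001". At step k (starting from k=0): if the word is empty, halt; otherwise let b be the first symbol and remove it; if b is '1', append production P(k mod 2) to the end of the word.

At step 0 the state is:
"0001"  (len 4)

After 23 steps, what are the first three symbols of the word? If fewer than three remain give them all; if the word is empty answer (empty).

111

0) "0001"  (len 4)
1) "001"  (len 3)
2) "01"  (len 2)
3) "1"  (len 1)
4) "101"  (len 3)
5) "01111"  (len 5)
6) "1111"  (len 4)
7) "111111"  (len 6)
8) "11111101"  (len 8)
9) "1111101111"  (len 10)
10) "111101111101"  (len 12)
11) "11101111101111"  (len 14)
12) "1101111101111101"  (len 16)
13) "101111101111101111"  (len 18)
14) "01111101111101111101"  (len 20)
15) "1111101111101111101"  (len 19)
16) "111101111101111101101"  (len 21)
17) "11101111101111101101111"  (len 23)
18) "1101111101111101101111101"  (len 25)
19) "101111101111101101111101111"  (len 27)
20) "01111101111101101111101111101"  (len 29)
21) "1111101111101101111101111101"  (len 28)
22) "111101111101101111101111101101"  (len 30)
23) "11101111101101111101111101101111"  (len 32)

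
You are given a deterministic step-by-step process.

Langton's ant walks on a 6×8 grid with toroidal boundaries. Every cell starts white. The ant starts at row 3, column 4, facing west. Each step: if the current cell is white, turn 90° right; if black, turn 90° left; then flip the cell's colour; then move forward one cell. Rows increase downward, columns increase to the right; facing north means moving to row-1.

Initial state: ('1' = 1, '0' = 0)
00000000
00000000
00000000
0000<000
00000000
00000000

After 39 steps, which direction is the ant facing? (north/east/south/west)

gen 0: 00000000
00000000
00000000
0000<000
00000000
00000000
gen 1: 00000000
00000000
0000^000
00001000
00000000
00000000
gen 2: 00000000
00000000
00001>00
00001000
00000000
00000000
gen 3: 00000000
00000000
00001100
00001v00
00000000
00000000
gen 4: 00000000
00000000
00001100
0000<100
00000000
00000000
gen 5: 00000000
00000000
00001100
00000100
0000v000
00000000
gen 6: 00000000
00000000
00001100
00000100
000<1000
00000000
gen 7: 00000000
00000000
00001100
000^0100
00011000
00000000
gen 8: 00000000
00000000
00001100
0001>100
00011000
00000000
gen 9: 00000000
00000000
00001100
00011100
0001v000
00000000
gen 10: 00000000
00000000
00001100
00011100
00010>00
00000000
gen 11: 00000000
00000000
00001100
00011100
00010100
00000v00
gen 12: 00000000
00000000
00001100
00011100
00010100
0000<100
gen 13: 00000000
00000000
00001100
00011100
0001^100
00001100
gen 14: 00000000
00000000
00001100
00011100
00011>00
00001100
gen 15: 00000000
00000000
00001100
00011^00
00011000
00001100
gen 16: 00000000
00000000
00001100
0001<000
00011000
00001100
gen 17: 00000000
00000000
00001100
00010000
0001v000
00001100
gen 18: 00000000
00000000
00001100
00010000
00010>00
00001100
gen 19: 00000000
00000000
00001100
00010000
00010100
00001v00
gen 20: 00000000
00000000
00001100
00010000
00010100
000010>0
gen 21: 000000v0
00000000
00001100
00010000
00010100
00001010
gen 22: 00000<10
00000000
00001100
00010000
00010100
00001010
gen 23: 00000110
00000000
00001100
00010000
00010100
00001^10
gen 24: 00000110
00000000
00001100
00010000
00010100
000011>0
gen 25: 00000110
00000000
00001100
00010000
000101^0
00001100
gen 26: 00000110
00000000
00001100
00010000
0001011>
00001100
gen 27: 00000110
00000000
00001100
00010000
00010111
0000110v
gen 28: 00000110
00000000
00001100
00010000
00010111
000011<1
gen 29: 00000110
00000000
00001100
00010000
000101^1
00001111
gen 30: 00000110
00000000
00001100
00010000
00010<01
00001111
gen 31: 00000110
00000000
00001100
00010000
00010001
00001v11
gen 32: 00000110
00000000
00001100
00010000
00010001
000010>1
gen 33: 00000110
00000000
00001100
00010000
000100^1
00001001
gen 34: 00000110
00000000
00001100
00010000
0001001>
00001001
gen 35: 00000110
00000000
00001100
0001000^
00010010
00001001
gen 36: 00000110
00000000
00001100
>0010001
00010010
00001001
gen 37: 00000110
00000000
00001100
10010001
v0010010
00001001
gen 38: 00000110
00000000
00001100
10010001
1001001<
00001001
gen 39: 00000110
00000000
00001100
1001000^
10010011
00001001

north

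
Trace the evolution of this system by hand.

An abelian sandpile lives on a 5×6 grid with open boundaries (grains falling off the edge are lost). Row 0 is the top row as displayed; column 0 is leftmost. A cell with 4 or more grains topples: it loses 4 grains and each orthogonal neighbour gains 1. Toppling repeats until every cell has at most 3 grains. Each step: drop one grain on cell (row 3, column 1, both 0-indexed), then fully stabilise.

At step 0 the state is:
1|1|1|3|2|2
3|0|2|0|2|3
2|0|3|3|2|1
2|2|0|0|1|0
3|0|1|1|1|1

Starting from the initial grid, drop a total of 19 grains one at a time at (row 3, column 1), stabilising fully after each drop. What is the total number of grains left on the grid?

0) 1|1|1|3|2|2
3|0|2|0|2|3
2|0|3|3|2|1
2|2|0|0|1|0
3|0|1|1|1|1
1) 1|1|1|3|2|2
3|0|2|0|2|3
2|0|3|3|2|1
2|3|0|0|1|0
3|0|1|1|1|1
2) 1|1|1|3|2|2
3|0|2|0|2|3
2|1|3|3|2|1
3|0|1|0|1|0
3|1|1|1|1|1
3) 1|1|1|3|2|2
3|0|2|0|2|3
2|1|3|3|2|1
3|1|1|0|1|0
3|1|1|1|1|1
4) 1|1|1|3|2|2
3|0|2|0|2|3
2|1|3|3|2|1
3|2|1|0|1|0
3|1|1|1|1|1
5) 1|1|1|3|2|2
3|0|2|0|2|3
2|1|3|3|2|1
3|3|1|0|1|0
3|1|1|1|1|1
6) 1|1|1|3|2|2
3|0|2|0|2|3
3|2|3|3|2|1
1|1|2|0|1|0
0|3|1|1|1|1
7) 1|1|1|3|2|2
3|0|2|0|2|3
3|2|3|3|2|1
1|2|2|0|1|0
0|3|1|1|1|1
8) 1|1|1|3|2|2
3|0|2|0|2|3
3|2|3|3|2|1
1|3|2|0|1|0
0|3|1|1|1|1
9) 1|1|1|3|2|2
3|0|2|0|2|3
3|3|3|3|2|1
2|1|3|0|1|0
1|0|2|1|1|1
10) 1|1|1|3|2|2
3|0|2|0|2|3
3|3|3|3|2|1
2|2|3|0|1|0
1|0|2|1|1|1
11) 1|1|1|3|2|2
3|0|2|0|2|3
3|3|3|3|2|1
2|3|3|0|1|0
1|0|2|1|1|1
12) 2|1|1|3|2|2
0|2|3|1|2|3
2|2|2|0|3|1
0|3|1|2|1|0
2|1|3|1|1|1
13) 2|1|1|3|2|2
0|2|3|1|2|3
2|3|2|0|3|1
1|0|2|2|1|0
2|2|3|1|1|1
14) 2|1|1|3|2|2
0|2|3|1|2|3
2|3|2|0|3|1
1|1|2|2|1|0
2|2|3|1|1|1
15) 2|1|1|3|2|2
0|2|3|1|2|3
2|3|2|0|3|1
1|2|2|2|1|0
2|2|3|1|1|1
16) 2|1|1|3|2|2
0|2|3|1|2|3
2|3|2|0|3|1
1|3|2|2|1|0
2|2|3|1|1|1
17) 2|1|1|3|2|2
0|3|3|1|2|3
3|0|3|0|3|1
2|1|3|2|1|0
2|3|3|1|1|1
18) 2|1|1|3|2|2
0|3|3|1|2|3
3|0|3|0|3|1
2|2|3|2|1|0
2|3|3|1|1|1
19) 2|1|1|3|2|2
0|3|3|1|2|3
3|0|3|0|3|1
2|3|3|2|1|0
2|3|3|1|1|1

55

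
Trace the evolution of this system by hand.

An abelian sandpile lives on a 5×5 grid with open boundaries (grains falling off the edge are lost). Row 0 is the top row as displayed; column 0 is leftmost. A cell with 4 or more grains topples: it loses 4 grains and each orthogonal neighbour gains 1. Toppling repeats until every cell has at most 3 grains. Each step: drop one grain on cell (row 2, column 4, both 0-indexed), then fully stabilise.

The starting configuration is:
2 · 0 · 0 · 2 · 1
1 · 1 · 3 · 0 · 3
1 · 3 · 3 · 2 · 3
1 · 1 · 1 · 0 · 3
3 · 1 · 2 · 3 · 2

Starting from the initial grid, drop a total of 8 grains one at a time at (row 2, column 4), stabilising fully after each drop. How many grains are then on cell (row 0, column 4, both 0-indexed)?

step 0: 2 · 0 · 0 · 2 · 1
1 · 1 · 3 · 0 · 3
1 · 3 · 3 · 2 · 3
1 · 1 · 1 · 0 · 3
3 · 1 · 2 · 3 · 2
step 1: 2 · 0 · 0 · 2 · 2
1 · 1 · 3 · 1 · 0
1 · 3 · 3 · 3 · 2
1 · 1 · 1 · 1 · 0
3 · 1 · 2 · 3 · 3
step 2: 2 · 0 · 0 · 2 · 2
1 · 1 · 3 · 1 · 0
1 · 3 · 3 · 3 · 3
1 · 1 · 1 · 1 · 0
3 · 1 · 2 · 3 · 3
step 3: 2 · 0 · 1 · 2 · 2
1 · 3 · 0 · 3 · 1
2 · 0 · 2 · 1 · 1
1 · 2 · 2 · 2 · 1
3 · 1 · 2 · 3 · 3
step 4: 2 · 0 · 1 · 2 · 2
1 · 3 · 0 · 3 · 1
2 · 0 · 2 · 1 · 2
1 · 2 · 2 · 2 · 1
3 · 1 · 2 · 3 · 3
step 5: 2 · 0 · 1 · 2 · 2
1 · 3 · 0 · 3 · 1
2 · 0 · 2 · 1 · 3
1 · 2 · 2 · 2 · 1
3 · 1 · 2 · 3 · 3
step 6: 2 · 0 · 1 · 2 · 2
1 · 3 · 0 · 3 · 2
2 · 0 · 2 · 2 · 0
1 · 2 · 2 · 2 · 2
3 · 1 · 2 · 3 · 3
step 7: 2 · 0 · 1 · 2 · 2
1 · 3 · 0 · 3 · 2
2 · 0 · 2 · 2 · 1
1 · 2 · 2 · 2 · 2
3 · 1 · 2 · 3 · 3
step 8: 2 · 0 · 1 · 2 · 2
1 · 3 · 0 · 3 · 2
2 · 0 · 2 · 2 · 2
1 · 2 · 2 · 2 · 2
3 · 1 · 2 · 3 · 3

2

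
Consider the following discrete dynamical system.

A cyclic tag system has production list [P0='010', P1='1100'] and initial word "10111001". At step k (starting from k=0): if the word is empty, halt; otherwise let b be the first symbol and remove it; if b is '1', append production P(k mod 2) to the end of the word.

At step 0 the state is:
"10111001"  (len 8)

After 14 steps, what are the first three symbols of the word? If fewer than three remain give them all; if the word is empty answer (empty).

110

0) "10111001"  (len 8)
1) "0111001010"  (len 10)
2) "111001010"  (len 9)
3) "11001010010"  (len 11)
4) "10010100101100"  (len 14)
5) "0010100101100010"  (len 16)
6) "010100101100010"  (len 15)
7) "10100101100010"  (len 14)
8) "01001011000101100"  (len 17)
9) "1001011000101100"  (len 16)
10) "0010110001011001100"  (len 19)
11) "010110001011001100"  (len 18)
12) "10110001011001100"  (len 17)
13) "0110001011001100010"  (len 19)
14) "110001011001100010"  (len 18)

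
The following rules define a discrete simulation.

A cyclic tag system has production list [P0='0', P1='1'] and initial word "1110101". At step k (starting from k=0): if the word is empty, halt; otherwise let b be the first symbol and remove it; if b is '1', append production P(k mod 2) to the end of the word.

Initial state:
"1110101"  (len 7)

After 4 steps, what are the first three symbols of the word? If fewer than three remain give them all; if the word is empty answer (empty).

101

step 0: "1110101"  (len 7)
step 1: "1101010"  (len 7)
step 2: "1010101"  (len 7)
step 3: "0101010"  (len 7)
step 4: "101010"  (len 6)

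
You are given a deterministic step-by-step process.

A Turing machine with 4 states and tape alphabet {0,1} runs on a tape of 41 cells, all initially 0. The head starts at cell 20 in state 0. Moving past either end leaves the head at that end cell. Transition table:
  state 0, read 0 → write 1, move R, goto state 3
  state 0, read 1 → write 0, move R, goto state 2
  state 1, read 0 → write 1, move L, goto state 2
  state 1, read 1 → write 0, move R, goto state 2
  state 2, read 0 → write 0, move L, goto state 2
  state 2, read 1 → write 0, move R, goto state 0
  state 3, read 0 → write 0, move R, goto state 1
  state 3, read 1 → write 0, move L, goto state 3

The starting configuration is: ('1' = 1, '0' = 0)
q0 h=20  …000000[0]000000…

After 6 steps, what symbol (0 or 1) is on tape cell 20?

0

step 0: q0 h=20  …000000[0]000000…
step 1: q3 h=21  …000001[0]000000…
step 2: q1 h=22  …000010[0]000000…
step 3: q2 h=21  …000001[0]100000…
step 4: q2 h=20  …000000[1]010000…
step 5: q0 h=21  …000000[0]100000…
step 6: q3 h=22  …000001[1]000000…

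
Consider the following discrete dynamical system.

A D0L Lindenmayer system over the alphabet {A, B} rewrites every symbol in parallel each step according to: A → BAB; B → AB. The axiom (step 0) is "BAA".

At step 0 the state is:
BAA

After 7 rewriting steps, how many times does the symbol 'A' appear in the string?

0) BAA
1) ABBABBAB
2) BABABABBABABABBABAB
3) ABBABABBABABBABABABBABABBABABBABABABBABABBABAB
4) BABABABBABABBABABABBABABBABABABBABABBABABBABABABBABABBABABABBABABBABABABBABABBABABBABABABBABABBABABABBABABBABAB
5) ABBABABBABABBABABABBABABBABABABBABABBABABBABABABBABABBABAB…BABABABBABABBABABABBABABBABABBABABABBABABBABABABBABABBABAB  (len 268)
6) BABABABBABABBABABABBABABBABABABBABABBABABBABABABBABABBABAB…BABABABBABABBABABABBABABBABABBABABABBABABBABABABBABABBABAB  (len 647)
7) ABBABABBABABBABABABBABABBABABABBABABBABABBABABABBABABBABAB…BABABABBABABBABABABBABABBABABBABABABBABABBABABABBABABBABAB  (len 1562)

647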